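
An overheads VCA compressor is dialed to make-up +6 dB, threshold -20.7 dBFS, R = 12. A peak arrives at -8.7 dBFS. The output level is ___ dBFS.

-8.7 dBFS sits 12 dB over threshold.
12:1 compression reduces that to 12/12 = 1 dB over.
So the level is -20.7 + 1 = -19.7 dBFS; make-up adds 6 dB, giving -13.7 dBFS.

-13.7 dBFS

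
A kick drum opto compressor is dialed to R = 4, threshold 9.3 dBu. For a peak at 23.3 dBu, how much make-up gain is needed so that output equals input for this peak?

Without make-up, output = threshold + overshoot/4 = 9.3 + 3.5 = 12.8 dBu.
Gap to target: 10.5 dB.

10.5 dB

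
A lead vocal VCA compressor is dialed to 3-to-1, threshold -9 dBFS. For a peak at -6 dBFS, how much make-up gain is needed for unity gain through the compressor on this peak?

2 dB

Overshoot 3 dB → 3/3 = 1 dB after compression, so the compressed level is -9 + 1 = -8 dBFS.
Make-up = target − compressed = -6 − (-8) = 2 dB.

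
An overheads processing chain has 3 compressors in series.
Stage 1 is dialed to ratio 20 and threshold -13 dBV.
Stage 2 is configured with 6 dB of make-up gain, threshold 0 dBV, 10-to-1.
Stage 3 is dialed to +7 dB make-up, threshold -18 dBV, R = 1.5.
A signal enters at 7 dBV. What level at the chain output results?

Stage 1: 20 dB above -13 dBV, reduced 20:1 to 1 dB above → -12 dBV.
Stage 2: -12 dBV ≤ 0 dBV, so stage 2 doesn't engage; make-up brings it to -6 dBV.
Stage 3: -6 dBV is 12 dB over -18 dBV; at 1.5:1 that becomes 8 dB over, giving -10 dBV; +7 dB make-up → -3 dBV.

-3 dBV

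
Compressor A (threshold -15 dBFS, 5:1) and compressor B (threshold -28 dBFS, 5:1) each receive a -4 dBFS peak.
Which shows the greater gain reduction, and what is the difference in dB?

B, by 10.4 dB

A: GR = 11 − 11/5 = 8.8 dB.
B: GR = 24 − 24/5 = 19.2 dB.
Difference: 10.4 dB in favour of B.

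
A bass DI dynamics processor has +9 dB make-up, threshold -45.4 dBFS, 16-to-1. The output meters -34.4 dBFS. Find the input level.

-13.4 dBFS

Remove make-up: -34.4 − 9 = -43.4 dBFS.
That's 2 dB above the -45.4 dBFS threshold.
Before 16:1 compression the overshoot was 2 × 16 = 32 dB, so input = -45.4 + 32 = -13.4 dBFS.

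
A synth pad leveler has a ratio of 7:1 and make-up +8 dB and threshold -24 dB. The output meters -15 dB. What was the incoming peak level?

-17 dB

Remove make-up: -15 − 8 = -23 dB.
The compressed level sits -23 − (-24) = 1 dB over threshold.
Input overshoot = R × output overshoot = 7 dB → input = -24 + 7 = -17 dB.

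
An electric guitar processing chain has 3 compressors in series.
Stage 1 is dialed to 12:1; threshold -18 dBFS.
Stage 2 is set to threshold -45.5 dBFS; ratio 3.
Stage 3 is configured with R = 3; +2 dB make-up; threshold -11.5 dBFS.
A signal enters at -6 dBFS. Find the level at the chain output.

Stage 1: -6 dBFS is 12 dB over -18 dBFS; at 12:1 that becomes 1 dB over, giving -17 dBFS.
Stage 2: 28.5 dB above -45.5 dBFS, reduced 3:1 to 9.5 dB above → -36 dBFS.
Stage 3: -36 dBFS ≤ -11.5 dBFS, so stage 3 doesn't engage; make-up brings it to -34 dBFS.

-34 dBFS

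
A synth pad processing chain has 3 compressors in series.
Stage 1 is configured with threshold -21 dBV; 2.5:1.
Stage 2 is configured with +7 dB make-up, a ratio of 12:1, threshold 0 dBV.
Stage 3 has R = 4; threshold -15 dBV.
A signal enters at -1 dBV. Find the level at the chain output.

Stage 1: 20 dB above -21 dBV, reduced 2.5:1 to 8 dB above → -13 dBV.
Stage 2: -13 dBV ≤ 0 dBV, so stage 2 doesn't engage; make-up brings it to -6 dBV.
Stage 3: -6 dBV is 9 dB over -15 dBV; at 4:1 that becomes 2.25 dB over, giving -12.75 dBV.

-12.75 dBV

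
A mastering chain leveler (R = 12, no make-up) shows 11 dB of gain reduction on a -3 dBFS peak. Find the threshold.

Input is 12 dB above T (since output overshoot × R = input overshoot: (-14 − T)·12 = -3 − T gives T = -15 dBFS).
Check: -15 + (-3 − (-15))/12 = -15 + 1 = -14 dBFS. ✓

-15 dBFS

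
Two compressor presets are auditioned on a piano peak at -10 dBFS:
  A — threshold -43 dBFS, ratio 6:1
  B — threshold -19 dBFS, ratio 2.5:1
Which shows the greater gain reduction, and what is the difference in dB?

A: overshoot 33 dB → output overshoot 5.5 dB → GR 27.5 dB.
B: overshoot 9 dB → output overshoot 3.6 dB → GR 5.4 dB.
A applies 22.1 dB more gain reduction.

A, by 22.1 dB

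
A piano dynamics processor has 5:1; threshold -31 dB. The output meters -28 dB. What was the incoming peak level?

That's 3 dB above the -31 dB threshold.
Input overshoot = R × output overshoot = 15 dB → input = -31 + 15 = -16 dB.

-16 dB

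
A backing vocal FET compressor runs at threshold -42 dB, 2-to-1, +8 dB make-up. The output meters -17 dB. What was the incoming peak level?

-8 dB

Stripping the +8 dB make-up gives -25 dB at the gain stage.
That's 17 dB above the -42 dB threshold.
Before 2:1 compression the overshoot was 17 × 2 = 34 dB, so input = -42 + 34 = -8 dB.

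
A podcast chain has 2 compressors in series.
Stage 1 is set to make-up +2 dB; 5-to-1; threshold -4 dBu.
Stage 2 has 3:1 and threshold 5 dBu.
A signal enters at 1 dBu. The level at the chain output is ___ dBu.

-1 dBu

Stage 1: overshoot 5 dB → 5/5 = 1 dB → -3 dBu; +2 dB make-up → -1 dBu.
Stage 2: -1 dBu ≤ 5 dBu, so stage 2 doesn't engage; output -1 dBu.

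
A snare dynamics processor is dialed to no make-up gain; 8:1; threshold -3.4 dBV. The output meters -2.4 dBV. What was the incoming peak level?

4.6 dBV

That's 1 dB above the -3.4 dBV threshold.
Before 8:1 compression the overshoot was 1 × 8 = 8 dB, so input = -3.4 + 8 = 4.6 dBV.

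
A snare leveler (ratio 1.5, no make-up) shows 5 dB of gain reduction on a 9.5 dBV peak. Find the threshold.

-5.5 dBV

Let T be the threshold. Output overshoot = (input overshoot)/R, so 4.5 − T = (9.5 − T)/1.5.
1.5·(4.5 − T) = 9.5 − T → 0.5·T = 6.75 − 9.5 = -2.75.
T = -2.75/0.5 = -5.5 dBV.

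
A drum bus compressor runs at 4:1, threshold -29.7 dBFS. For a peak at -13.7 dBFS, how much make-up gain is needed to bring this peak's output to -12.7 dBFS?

13 dB

Overshoot 16 dB → 16/4 = 4 dB after compression, so the compressed level is -29.7 + 4 = -25.7 dBFS.
Make-up = target − compressed = -12.7 − (-25.7) = 13 dB.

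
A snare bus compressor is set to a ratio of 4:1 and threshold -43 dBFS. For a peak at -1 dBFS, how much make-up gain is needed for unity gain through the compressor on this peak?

31.5 dB

The peak compresses to -43 + 42/4 = -32.5 dBFS.
To reach -1 dBFS requires -1 − (-32.5) = 31.5 dB of make-up.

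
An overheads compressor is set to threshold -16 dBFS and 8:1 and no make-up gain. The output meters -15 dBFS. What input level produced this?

That's 1 dB above the -16 dBFS threshold.
Undo the ratio: input overshoot = 1 × 8 = 8 dB, giving input = -8 dBFS.

-8 dBFS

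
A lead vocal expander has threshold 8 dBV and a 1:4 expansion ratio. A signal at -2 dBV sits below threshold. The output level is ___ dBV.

Below threshold, a 1:4 expander applies gain = (4−1)×(T − x) of attenuation.
(4−1) × 10 = 30 dB, so output = -2 − 30 = -32 dBV.

-32 dBV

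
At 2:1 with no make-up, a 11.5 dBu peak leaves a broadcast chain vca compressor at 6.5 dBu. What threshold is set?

Input is 10 dB above T (since output overshoot × R = input overshoot: (6.5 − T)·2 = 11.5 − T gives T = 1.5 dBu).
Check: 1.5 + (11.5 − 1.5)/2 = 1.5 + 5 = 6.5 dBu. ✓

1.5 dBu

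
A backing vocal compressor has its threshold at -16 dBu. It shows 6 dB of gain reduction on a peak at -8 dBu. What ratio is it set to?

4:1

Input overshoot = -8 − (-16) = 8 dB.
Output overshoot = 8 − 6 = 2 dB.
Ratio = input overshoot / output overshoot = 8 / 2 = 4.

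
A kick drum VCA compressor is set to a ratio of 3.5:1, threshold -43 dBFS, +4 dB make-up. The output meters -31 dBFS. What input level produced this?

Before make-up, the level was -31 − 4 = -35 dBFS.
The compressed level sits -35 − (-43) = 8 dB over threshold.
Before 3.5:1 compression the overshoot was 8 × 3.5 = 28 dB, so input = -43 + 28 = -15 dBFS.

-15 dBFS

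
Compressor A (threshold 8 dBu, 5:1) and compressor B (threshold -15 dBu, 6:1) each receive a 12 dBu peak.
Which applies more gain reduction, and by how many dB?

B, by 19.3 dB

A: overshoot 4 dB → output overshoot 0.8 dB → GR 3.2 dB.
B: overshoot 27 dB → output overshoot 4.5 dB → GR 22.5 dB.
B reduces 19.3 dB more.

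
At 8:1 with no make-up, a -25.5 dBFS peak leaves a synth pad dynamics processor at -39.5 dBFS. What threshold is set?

Input is 16 dB above T (since output overshoot × R = input overshoot: (-39.5 − T)·8 = -25.5 − T gives T = -41.5 dBFS).
Check: -41.5 + (-25.5 − (-41.5))/8 = -41.5 + 2 = -39.5 dBFS. ✓

-41.5 dBFS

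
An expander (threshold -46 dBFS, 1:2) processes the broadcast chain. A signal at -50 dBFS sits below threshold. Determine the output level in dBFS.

-54 dBFS

The input is 4 dB below the -46 dBFS threshold.
A 1:2 expander multiplies undershoot by 2: 4 × 2 = 8 dB below threshold.
Output = -46 − 8 = -54 dBFS.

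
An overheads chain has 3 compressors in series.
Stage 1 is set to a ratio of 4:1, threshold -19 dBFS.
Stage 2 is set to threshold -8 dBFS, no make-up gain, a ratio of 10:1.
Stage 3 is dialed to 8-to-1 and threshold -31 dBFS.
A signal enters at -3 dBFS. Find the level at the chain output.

-29 dBFS

Stage 1: -3 dBFS is 16 dB over -19 dBFS; at 4:1 that becomes 4 dB over, giving -15 dBFS.
Stage 2: -15 dBFS is at or below the -8 dBFS threshold — no compression; output -15 dBFS.
Stage 3: overshoot 16 dB → 16/8 = 2 dB → -29 dBFS.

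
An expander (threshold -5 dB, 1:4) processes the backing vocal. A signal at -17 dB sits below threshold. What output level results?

The input is 12 dB below the -5 dB threshold.
A 1:4 expander multiplies undershoot by 4: 12 × 4 = 48 dB below threshold.
Output = -5 − 48 = -53 dB.

-53 dB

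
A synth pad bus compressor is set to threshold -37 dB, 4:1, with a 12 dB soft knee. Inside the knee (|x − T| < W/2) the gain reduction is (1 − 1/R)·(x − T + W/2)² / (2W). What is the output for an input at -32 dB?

x − T + W/2 = -32 − (-37) + 6 = 11.
GR = (1 − 1/4) × 11² / 24 = 0.75 × 121 / 24 = 3.78125 dB.
Output = -32 − 3.78125 = -35.78125 dB.

-35.78125 dB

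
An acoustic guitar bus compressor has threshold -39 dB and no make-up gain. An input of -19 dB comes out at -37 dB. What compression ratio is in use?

10:1

Input overshoot = -19 − (-39) = 20 dB; output overshoot = -37 − (-39) = 2 dB.
Ratio = 20 / 2 = 10.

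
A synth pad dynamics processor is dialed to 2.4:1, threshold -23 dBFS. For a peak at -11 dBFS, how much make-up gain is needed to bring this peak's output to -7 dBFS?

11 dB

The peak compresses to -23 + 12/2.4 = -18 dBFS.
To reach -7 dBFS requires -7 − (-18) = 11 dB of make-up.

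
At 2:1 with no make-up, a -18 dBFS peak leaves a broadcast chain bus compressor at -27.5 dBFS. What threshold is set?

Input is 19 dB above T (since output overshoot × R = input overshoot: (-27.5 − T)·2 = -18 − T gives T = -37 dBFS).
Check: -37 + (-18 − (-37))/2 = -37 + 9.5 = -27.5 dBFS. ✓

-37 dBFS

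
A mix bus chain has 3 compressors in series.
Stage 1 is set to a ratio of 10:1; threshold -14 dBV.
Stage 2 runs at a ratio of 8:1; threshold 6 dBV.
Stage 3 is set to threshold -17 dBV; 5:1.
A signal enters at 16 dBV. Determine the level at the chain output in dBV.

-15.8 dBV

Stage 1: 16 dBV is 30 dB over -14 dBV; at 10:1 that becomes 3 dB over, giving -11 dBV.
Stage 2: below threshold (-11 ≤ 6); passes unchanged; output -11 dBV.
Stage 3: 6 dB above -17 dBV, reduced 5:1 to 1.2 dB above → -15.8 dBV.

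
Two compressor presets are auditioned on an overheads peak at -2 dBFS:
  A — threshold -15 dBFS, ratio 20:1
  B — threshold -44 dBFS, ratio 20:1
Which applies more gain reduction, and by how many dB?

B, by 27.55 dB

A: GR = 13 − 13/20 = 12.35 dB.
B: GR = 42 − 42/20 = 39.9 dB.
Difference: 27.55 dB in favour of B.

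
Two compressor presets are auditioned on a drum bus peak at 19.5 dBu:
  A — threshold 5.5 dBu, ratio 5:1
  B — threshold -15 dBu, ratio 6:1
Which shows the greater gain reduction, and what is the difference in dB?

B, by 17.55 dB

A: GR = 14 − 14/5 = 11.2 dB.
B: GR = 34.5 − 34.5/6 = 28.75 dB.
B applies 17.55 dB more gain reduction.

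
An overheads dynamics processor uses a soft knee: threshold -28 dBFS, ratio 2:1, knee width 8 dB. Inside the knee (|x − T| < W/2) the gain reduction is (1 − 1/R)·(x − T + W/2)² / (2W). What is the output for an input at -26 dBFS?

-27.125 dBFS

x − T + W/2 = -26 − (-28) + 4 = 6.
GR = (1 − 1/2) × 6² / 16 = 0.5 × 36 / 16 = 1.125 dB.
Output = -26 − 1.125 = -27.125 dBFS.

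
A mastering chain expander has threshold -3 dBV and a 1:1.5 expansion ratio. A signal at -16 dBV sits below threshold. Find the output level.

-22.5 dBV

Below threshold, a 1:1.5 expander applies gain = (1.5−1)×(T − x) of attenuation.
(1.5−1) × 13 = 6.5 dB, so output = -16 − 6.5 = -22.5 dBV.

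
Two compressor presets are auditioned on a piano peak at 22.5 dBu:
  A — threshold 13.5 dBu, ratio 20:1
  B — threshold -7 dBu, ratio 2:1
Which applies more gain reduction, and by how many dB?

A: 9 dB over, compressed to 0.45 dB over, so 8.55 dB of GR.
B: 29.5 dB over, compressed to 14.75 dB over, so 14.75 dB of GR.
B applies 6.2 dB more gain reduction.

B, by 6.2 dB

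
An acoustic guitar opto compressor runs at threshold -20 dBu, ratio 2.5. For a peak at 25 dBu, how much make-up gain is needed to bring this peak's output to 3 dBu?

Overshoot 45 dB → 45/2.5 = 18 dB after compression, so the compressed level is -20 + 18 = -2 dBu.
Make-up = target − compressed = 3 − (-2) = 5 dB.

5 dB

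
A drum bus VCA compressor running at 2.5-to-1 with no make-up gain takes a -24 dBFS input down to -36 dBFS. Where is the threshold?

Gain reduction = -24 − (-36) = 12 dB; output overshoot = GR / (R − 1) = 12 / 1.5 = 8 dB.
Threshold = output − output overshoot = -36 − 8 = -44 dBFS.

-44 dBFS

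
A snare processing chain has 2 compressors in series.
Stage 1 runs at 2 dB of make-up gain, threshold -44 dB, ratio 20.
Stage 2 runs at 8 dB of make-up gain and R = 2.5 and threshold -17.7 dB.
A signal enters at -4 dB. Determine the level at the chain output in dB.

Stage 1: 40 dB above -44 dB, reduced 20:1 to 2 dB above → -42 dB; +2 dB make-up → -40 dB.
Stage 2: -40 dB is at or below the -17.7 dB threshold — no compression; make-up brings it to -32 dB.

-32 dB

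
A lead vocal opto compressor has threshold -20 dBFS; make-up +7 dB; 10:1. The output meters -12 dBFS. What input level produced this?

Before make-up, the level was -12 − 7 = -19 dBFS.
The compressed level sits -19 − (-20) = 1 dB over threshold.
Before 10:1 compression the overshoot was 1 × 10 = 10 dB, so input = -20 + 10 = -10 dBFS.

-10 dBFS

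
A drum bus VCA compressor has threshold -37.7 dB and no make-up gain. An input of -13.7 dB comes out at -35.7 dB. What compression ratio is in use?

Input overshoot = -13.7 − (-37.7) = 24 dB; output overshoot = -35.7 − (-37.7) = 2 dB.
Ratio = 24 / 2 = 12.

12:1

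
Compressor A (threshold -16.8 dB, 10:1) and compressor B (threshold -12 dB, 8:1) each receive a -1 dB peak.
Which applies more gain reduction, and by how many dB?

A, by 4.595 dB

A: 15.8 dB over, compressed to 1.58 dB over, so 14.22 dB of GR.
B: 11 dB over, compressed to 1.375 dB over, so 9.625 dB of GR.
A reduces 4.595 dB more.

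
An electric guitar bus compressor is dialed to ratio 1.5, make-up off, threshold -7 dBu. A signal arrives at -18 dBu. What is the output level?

-18 dBu is 11 dB below the -7 dBu threshold, so no gain reduction is applied.
Output = input = -18 dBu.

-18 dBu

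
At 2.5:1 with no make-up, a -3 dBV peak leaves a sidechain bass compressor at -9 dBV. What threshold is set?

Input is 10 dB above T (since output overshoot × R = input overshoot: (-9 − T)·2.5 = -3 − T gives T = -13 dBV).
Check: -13 + (-3 − (-13))/2.5 = -13 + 4 = -9 dBV. ✓

-13 dBV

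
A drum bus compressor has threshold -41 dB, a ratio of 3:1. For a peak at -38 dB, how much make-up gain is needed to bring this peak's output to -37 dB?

3 dB

The peak compresses to -41 + 3/3 = -40 dB.
To reach -37 dB requires -37 − (-40) = 3 dB of make-up.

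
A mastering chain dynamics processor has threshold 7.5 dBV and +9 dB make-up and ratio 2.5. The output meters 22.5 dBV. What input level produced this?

Remove make-up: 22.5 − 9 = 13.5 dBV.
That's 6 dB above the 7.5 dBV threshold.
Undo the ratio: input overshoot = 6 × 2.5 = 15 dB, giving input = 22.5 dBV.

22.5 dBV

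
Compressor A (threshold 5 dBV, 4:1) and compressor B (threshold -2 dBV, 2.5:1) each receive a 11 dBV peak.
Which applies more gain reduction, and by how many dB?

B, by 3.3 dB

A: overshoot 6 dB → output overshoot 1.5 dB → GR 4.5 dB.
B: overshoot 13 dB → output overshoot 5.2 dB → GR 7.8 dB.
B reduces 3.3 dB more.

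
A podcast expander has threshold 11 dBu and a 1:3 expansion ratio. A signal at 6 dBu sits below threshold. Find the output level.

-4 dBu

The input is 5 dB below the 11 dBu threshold.
A 1:3 expander multiplies undershoot by 3: 5 × 3 = 15 dB below threshold.
Output = 11 − 15 = -4 dBu.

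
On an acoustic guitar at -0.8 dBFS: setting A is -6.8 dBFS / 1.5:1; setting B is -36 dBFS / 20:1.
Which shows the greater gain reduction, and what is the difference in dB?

B, by 31.44 dB

A: GR = 6 − 6/1.5 = 2 dB.
B: GR = 35.2 − 35.2/20 = 33.44 dB.
B applies 31.44 dB more gain reduction.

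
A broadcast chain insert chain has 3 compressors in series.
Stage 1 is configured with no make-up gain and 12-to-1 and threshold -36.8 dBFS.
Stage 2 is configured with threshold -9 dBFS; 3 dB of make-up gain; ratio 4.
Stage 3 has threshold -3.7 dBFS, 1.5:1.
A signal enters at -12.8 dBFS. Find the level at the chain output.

-31.8 dBFS

Stage 1: 24 dB above -36.8 dBFS, reduced 12:1 to 2 dB above → -34.8 dBFS.
Stage 2: -34.8 dBFS is at or below the -9 dBFS threshold — no compression; make-up brings it to -31.8 dBFS.
Stage 3: -31.8 dBFS ≤ -3.7 dBFS, so stage 3 doesn't engage; output -31.8 dBFS.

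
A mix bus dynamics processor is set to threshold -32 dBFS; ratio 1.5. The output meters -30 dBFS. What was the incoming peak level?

-29 dBFS

That's 2 dB above the -32 dBFS threshold.
Before 1.5:1 compression the overshoot was 2 × 1.5 = 3 dB, so input = -32 + 3 = -29 dBFS.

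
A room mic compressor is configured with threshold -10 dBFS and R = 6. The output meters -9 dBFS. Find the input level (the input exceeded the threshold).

Post-compression overshoot = -9 − (-10) = 1 dB.
Undo the ratio: input overshoot = 1 × 6 = 6 dB, giving input = -4 dBFS.

-4 dBFS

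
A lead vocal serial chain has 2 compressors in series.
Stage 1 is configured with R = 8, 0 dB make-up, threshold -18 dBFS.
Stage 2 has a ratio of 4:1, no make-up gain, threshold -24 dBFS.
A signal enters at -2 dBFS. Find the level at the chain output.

Stage 1: overshoot 16 dB → 16/8 = 2 dB → -16 dBFS.
Stage 2: -16 dBFS is 8 dB over -24 dBFS; at 4:1 that becomes 2 dB over, giving -22 dBFS.

-22 dBFS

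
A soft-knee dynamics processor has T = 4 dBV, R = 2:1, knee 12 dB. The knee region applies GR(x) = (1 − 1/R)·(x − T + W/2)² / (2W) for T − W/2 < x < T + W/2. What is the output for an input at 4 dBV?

x − T + W/2 = 4 − 4 + 6 = 6.
GR = (1 − 1/2) × 6² / 24 = 0.5 × 36 / 24 = 0.75 dB.
Output = 4 − 0.75 = 3.25 dBV.

3.25 dBV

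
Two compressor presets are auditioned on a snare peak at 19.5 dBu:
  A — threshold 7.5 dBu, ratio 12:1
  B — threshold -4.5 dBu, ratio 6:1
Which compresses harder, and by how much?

A: overshoot 12 dB → output overshoot 1 dB → GR 11 dB.
B: overshoot 24 dB → output overshoot 4 dB → GR 20 dB.
B applies 9 dB more gain reduction.

B, by 9 dB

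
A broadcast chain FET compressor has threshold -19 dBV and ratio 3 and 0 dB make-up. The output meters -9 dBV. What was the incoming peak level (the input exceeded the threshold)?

Post-compression overshoot = -9 − (-19) = 10 dB.
Before 3:1 compression the overshoot was 10 × 3 = 30 dB, so input = -19 + 30 = 11 dBV.

11 dBV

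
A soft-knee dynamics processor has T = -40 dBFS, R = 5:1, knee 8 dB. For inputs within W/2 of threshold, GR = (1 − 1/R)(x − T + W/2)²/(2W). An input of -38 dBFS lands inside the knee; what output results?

x − T + W/2 = -38 − (-40) + 4 = 6.
GR = (1 − 1/5) × 6² / 16 = 0.8 × 36 / 16 = 1.8 dB.
Output = -38 − 1.8 = -39.8 dBFS.

-39.8 dBFS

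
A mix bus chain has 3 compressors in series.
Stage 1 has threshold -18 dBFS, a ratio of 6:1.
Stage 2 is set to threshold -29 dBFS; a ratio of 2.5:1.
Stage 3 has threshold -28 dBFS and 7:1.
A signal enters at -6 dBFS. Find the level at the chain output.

-27.4 dBFS

Stage 1: 12 dB above -18 dBFS, reduced 6:1 to 2 dB above → -16 dBFS.
Stage 2: overshoot 13 dB → 13/2.5 = 5.2 dB → -23.8 dBFS.
Stage 3: -23.8 dBFS is 4.2 dB over -28 dBFS; at 7:1 that becomes 0.6 dB over, giving -27.4 dBFS.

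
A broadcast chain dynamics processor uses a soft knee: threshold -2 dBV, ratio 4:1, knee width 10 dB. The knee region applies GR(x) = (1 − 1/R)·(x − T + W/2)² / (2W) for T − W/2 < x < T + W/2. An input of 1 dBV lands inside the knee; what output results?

-1.4 dBV

x − T + W/2 = 1 − (-2) + 5 = 8.
GR = (1 − 1/4) × 8² / 20 = 0.75 × 64 / 20 = 2.4 dB.
Output = 1 − 2.4 = -1.4 dBV.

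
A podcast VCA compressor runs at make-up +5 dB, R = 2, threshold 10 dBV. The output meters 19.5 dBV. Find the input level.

Stripping the +5 dB make-up gives 14.5 dBV at the gain stage.
Post-compression overshoot = 14.5 − 10 = 4.5 dB.
Undo the ratio: input overshoot = 4.5 × 2 = 9 dB, giving input = 19 dBV.

19 dBV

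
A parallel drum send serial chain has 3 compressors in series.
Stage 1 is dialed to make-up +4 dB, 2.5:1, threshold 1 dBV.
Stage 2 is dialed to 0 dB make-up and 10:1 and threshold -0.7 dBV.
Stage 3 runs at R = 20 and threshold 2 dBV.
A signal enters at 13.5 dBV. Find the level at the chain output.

Stage 1: overshoot 12.5 dB → 12.5/2.5 = 5 dB → 6 dBV; +4 dB make-up → 10 dBV.
Stage 2: 10 dBV is 10.7 dB over -0.7 dBV; at 10:1 that becomes 1.07 dB over, giving 0.37 dBV.
Stage 3: 0.37 dBV is at or below the 2 dBV threshold — no compression; output 0.37 dBV.

0.37 dBV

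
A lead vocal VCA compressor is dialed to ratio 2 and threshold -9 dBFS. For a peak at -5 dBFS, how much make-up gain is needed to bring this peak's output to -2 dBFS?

The peak compresses to -9 + 4/2 = -7 dBFS.
To reach -2 dBFS requires -2 − (-7) = 5 dB of make-up.

5 dB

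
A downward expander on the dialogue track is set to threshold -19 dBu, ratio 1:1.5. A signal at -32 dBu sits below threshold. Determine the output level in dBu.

Undershoot = (-19) − (-32) = 13 dB.
At 1:1.5, that expands to 19.5 dB under threshold.
Output = -19 − 19.5 = -38.5 dBu.

-38.5 dBu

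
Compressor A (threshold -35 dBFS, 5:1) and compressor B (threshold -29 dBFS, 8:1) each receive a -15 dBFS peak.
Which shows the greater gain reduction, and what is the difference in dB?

A: 20 dB over, compressed to 4 dB over, so 16 dB of GR.
B: 14 dB over, compressed to 1.75 dB over, so 12.25 dB of GR.
Difference: 3.75 dB in favour of A.

A, by 3.75 dB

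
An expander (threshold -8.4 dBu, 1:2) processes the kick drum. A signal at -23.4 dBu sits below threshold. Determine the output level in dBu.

-38.4 dBu

Below threshold, a 1:2 expander applies gain = (2−1)×(T − x) of attenuation.
(2−1) × 15 = 15 dB, so output = -23.4 − 15 = -38.4 dBu.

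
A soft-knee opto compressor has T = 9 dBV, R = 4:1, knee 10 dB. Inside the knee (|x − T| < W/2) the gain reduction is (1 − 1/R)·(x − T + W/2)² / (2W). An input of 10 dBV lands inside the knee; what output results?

x − T + W/2 = 10 − 9 + 5 = 6.
GR = (1 − 1/4) × 6² / 20 = 0.75 × 36 / 20 = 1.35 dB.
Output = 10 − 1.35 = 8.65 dBV.

8.65 dBV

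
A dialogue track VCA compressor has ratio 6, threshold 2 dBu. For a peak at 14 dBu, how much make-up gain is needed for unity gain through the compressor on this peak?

10 dB

Overshoot 12 dB → 12/6 = 2 dB after compression, so the compressed level is 2 + 2 = 4 dBu.
Make-up = target − compressed = 14 − 4 = 10 dB.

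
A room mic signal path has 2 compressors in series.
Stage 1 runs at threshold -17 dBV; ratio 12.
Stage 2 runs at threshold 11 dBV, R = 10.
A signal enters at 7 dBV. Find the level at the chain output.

Stage 1: 24 dB above -17 dBV, reduced 12:1 to 2 dB above → -15 dBV.
Stage 2: -15 dBV ≤ 11 dBV, so stage 2 doesn't engage; output -15 dBV.

-15 dBV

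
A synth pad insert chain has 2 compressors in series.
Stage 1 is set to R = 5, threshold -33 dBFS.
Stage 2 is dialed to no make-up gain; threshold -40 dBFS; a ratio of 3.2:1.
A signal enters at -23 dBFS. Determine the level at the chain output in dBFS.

-37.1875 dBFS

Stage 1: -23 dBFS is 10 dB over -33 dBFS; at 5:1 that becomes 2 dB over, giving -31 dBFS.
Stage 2: 9 dB above -40 dBFS, reduced 3.2:1 to 2.8125 dB above → -37.1875 dBFS.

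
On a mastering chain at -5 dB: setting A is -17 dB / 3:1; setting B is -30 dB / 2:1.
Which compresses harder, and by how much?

A: 12 dB over, compressed to 4 dB over, so 8 dB of GR.
B: 25 dB over, compressed to 12.5 dB over, so 12.5 dB of GR.
B reduces 4.5 dB more.

B, by 4.5 dB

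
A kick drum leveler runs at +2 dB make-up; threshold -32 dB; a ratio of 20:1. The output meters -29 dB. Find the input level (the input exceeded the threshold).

-12 dB

Before make-up, the level was -29 − 2 = -31 dB.
That's 1 dB above the -32 dB threshold.
Before 20:1 compression the overshoot was 1 × 20 = 20 dB, so input = -32 + 20 = -12 dB.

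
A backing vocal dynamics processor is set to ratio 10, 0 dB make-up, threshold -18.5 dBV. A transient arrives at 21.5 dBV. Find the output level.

The input is 40 dB above the -18.5 dBV threshold.
The 40 dB excess becomes 4 dB after 10:1 reduction.
That puts the output at -14.5 dBV.

-14.5 dBV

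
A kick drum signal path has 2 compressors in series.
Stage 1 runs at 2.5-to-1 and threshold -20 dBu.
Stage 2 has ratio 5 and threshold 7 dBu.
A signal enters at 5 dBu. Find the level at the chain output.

-10 dBu

Stage 1: 25 dB above -20 dBu, reduced 2.5:1 to 10 dB above → -10 dBu.
Stage 2: -10 dBu is at or below the 7 dBu threshold — no compression; output -10 dBu.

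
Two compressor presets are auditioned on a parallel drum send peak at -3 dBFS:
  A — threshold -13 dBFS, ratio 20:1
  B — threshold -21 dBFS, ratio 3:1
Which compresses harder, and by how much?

A: 10 dB over, compressed to 0.5 dB over, so 9.5 dB of GR.
B: 18 dB over, compressed to 6 dB over, so 12 dB of GR.
B reduces 2.5 dB more.

B, by 2.5 dB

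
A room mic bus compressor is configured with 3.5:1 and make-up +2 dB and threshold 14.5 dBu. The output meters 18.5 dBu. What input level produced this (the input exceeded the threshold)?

21.5 dBu

Before make-up, the level was 18.5 − 2 = 16.5 dBu.
Post-compression overshoot = 16.5 − 14.5 = 2 dB.
Before 3.5:1 compression the overshoot was 2 × 3.5 = 7 dB, so input = 14.5 + 7 = 21.5 dBu.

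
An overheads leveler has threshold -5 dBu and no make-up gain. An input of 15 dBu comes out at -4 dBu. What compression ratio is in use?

20:1

Input overshoot = 15 − (-5) = 20 dB; output overshoot = -4 − (-5) = 1 dB.
Ratio = 20 / 1 = 20.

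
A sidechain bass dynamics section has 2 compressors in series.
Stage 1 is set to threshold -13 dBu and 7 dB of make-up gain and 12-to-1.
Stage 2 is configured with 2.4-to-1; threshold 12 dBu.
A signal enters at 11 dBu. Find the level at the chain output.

-4 dBu

Stage 1: 11 dBu is 24 dB over -13 dBu; at 12:1 that becomes 2 dB over, giving -11 dBu; +7 dB make-up → -4 dBu.
Stage 2: below threshold (-4 ≤ 12); passes unchanged; output -4 dBu.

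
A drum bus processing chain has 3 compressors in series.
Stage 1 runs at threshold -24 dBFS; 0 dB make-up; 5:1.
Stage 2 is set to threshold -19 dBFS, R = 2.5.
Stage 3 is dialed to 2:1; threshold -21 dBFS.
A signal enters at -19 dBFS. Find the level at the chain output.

-23 dBFS

Stage 1: overshoot 5 dB → 5/5 = 1 dB → -23 dBFS.
Stage 2: below threshold (-23 ≤ -19); passes unchanged; output -23 dBFS.
Stage 3: below threshold (-23 ≤ -21); passes unchanged; output -23 dBFS.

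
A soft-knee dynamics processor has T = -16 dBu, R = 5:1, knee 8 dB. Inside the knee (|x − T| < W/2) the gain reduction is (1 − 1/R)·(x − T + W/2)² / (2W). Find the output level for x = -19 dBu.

-19.05 dBu

x − T + W/2 = -19 − (-16) + 4 = 1.
GR = (1 − 1/5) × 1² / 16 = 0.8 × 1 / 16 = 0.05 dB.
Output = -19 − 0.05 = -19.05 dBu.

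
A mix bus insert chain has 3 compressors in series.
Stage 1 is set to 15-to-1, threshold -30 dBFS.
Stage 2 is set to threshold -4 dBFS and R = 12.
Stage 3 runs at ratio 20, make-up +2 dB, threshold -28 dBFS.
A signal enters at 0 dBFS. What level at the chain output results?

-26 dBFS

Stage 1: overshoot 30 dB → 30/15 = 2 dB → -28 dBFS.
Stage 2: -28 dBFS ≤ -4 dBFS, so stage 2 doesn't engage; output -28 dBFS.
Stage 3: -28 dBFS is at or below the -28 dBFS threshold — no compression; make-up brings it to -26 dBFS.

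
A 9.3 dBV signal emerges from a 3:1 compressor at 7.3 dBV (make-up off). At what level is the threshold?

6.3 dBV

Input is 3 dB above T (since output overshoot × R = input overshoot: (7.3 − T)·3 = 9.3 − T gives T = 6.3 dBV).
Check: 6.3 + (9.3 − 6.3)/3 = 6.3 + 1 = 7.3 dBV. ✓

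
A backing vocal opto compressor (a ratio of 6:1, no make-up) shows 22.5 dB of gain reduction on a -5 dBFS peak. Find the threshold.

-32 dBFS

Input is 27 dB above T (since output overshoot × R = input overshoot: (-27.5 − T)·6 = -5 − T gives T = -32 dBFS).
Check: -32 + (-5 − (-32))/6 = -32 + 4.5 = -27.5 dBFS. ✓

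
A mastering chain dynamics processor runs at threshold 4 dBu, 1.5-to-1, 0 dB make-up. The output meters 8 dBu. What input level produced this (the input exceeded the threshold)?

That's 4 dB above the 4 dBu threshold.
Input overshoot = R × output overshoot = 6 dB → input = 4 + 6 = 10 dBu.

10 dBu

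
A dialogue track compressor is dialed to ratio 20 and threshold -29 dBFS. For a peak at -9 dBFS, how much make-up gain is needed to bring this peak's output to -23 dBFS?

5 dB

Without make-up, output = threshold + overshoot/20 = -29 + 1 = -28 dBFS.
Gap to target: 5 dB.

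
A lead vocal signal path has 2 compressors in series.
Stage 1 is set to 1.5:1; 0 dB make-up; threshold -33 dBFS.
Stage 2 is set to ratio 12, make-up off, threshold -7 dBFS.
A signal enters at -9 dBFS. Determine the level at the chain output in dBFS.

Stage 1: overshoot 24 dB → 24/1.5 = 16 dB → -17 dBFS.
Stage 2: -17 dBFS ≤ -7 dBFS, so stage 2 doesn't engage; output -17 dBFS.

-17 dBFS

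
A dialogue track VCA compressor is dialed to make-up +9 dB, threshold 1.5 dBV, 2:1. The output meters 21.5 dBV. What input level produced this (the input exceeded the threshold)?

23.5 dBV

Before make-up, the level was 21.5 − 9 = 12.5 dBV.
The compressed level sits 12.5 − 1.5 = 11 dB over threshold.
Undo the ratio: input overshoot = 11 × 2 = 22 dB, giving input = 23.5 dBV.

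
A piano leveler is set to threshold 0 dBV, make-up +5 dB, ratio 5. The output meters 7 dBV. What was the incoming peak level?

10 dBV

Before make-up, the level was 7 − 5 = 2 dBV.
The compressed level sits 2 − 0 = 2 dB over threshold.
Before 5:1 compression the overshoot was 2 × 5 = 10 dB, so input = 0 + 10 = 10 dBV.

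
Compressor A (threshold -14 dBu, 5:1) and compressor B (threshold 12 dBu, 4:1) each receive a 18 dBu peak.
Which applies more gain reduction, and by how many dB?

A: 32 dB over, compressed to 6.4 dB over, so 25.6 dB of GR.
B: 6 dB over, compressed to 1.5 dB over, so 4.5 dB of GR.
A reduces 21.1 dB more.

A, by 21.1 dB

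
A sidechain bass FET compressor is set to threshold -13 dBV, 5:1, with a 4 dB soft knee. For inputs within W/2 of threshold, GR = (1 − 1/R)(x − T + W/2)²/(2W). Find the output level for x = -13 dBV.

-13.4 dBV

x − T + W/2 = -13 − (-13) + 2 = 2.
GR = (1 − 1/5) × 2² / 8 = 0.8 × 4 / 8 = 0.4 dB.
Output = -13 − 0.4 = -13.4 dBV.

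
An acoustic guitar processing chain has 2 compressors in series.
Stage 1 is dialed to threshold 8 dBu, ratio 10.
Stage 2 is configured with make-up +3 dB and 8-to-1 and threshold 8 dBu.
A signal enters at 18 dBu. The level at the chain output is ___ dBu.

Stage 1: 10 dB above 8 dBu, reduced 10:1 to 1 dB above → 9 dBu.
Stage 2: 9 dBu is 1 dB over 8 dBu; at 8:1 that becomes 0.125 dB over, giving 8.125 dBu; +3 dB make-up → 11.125 dBu.

11.125 dBu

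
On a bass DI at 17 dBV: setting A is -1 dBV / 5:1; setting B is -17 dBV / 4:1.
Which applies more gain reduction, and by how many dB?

B, by 11.1 dB

A: GR = 18 − 18/5 = 14.4 dB.
B: GR = 34 − 34/4 = 25.5 dB.
Difference: 11.1 dB in favour of B.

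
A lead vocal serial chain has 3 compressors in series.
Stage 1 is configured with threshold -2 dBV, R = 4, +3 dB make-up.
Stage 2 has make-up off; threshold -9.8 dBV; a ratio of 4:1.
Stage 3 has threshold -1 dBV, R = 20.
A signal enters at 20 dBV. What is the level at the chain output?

-5.725 dBV

Stage 1: 22 dB above -2 dBV, reduced 4:1 to 5.5 dB above → 3.5 dBV; +3 dB make-up → 6.5 dBV.
Stage 2: overshoot 16.3 dB → 16.3/4 = 4.075 dB → -5.725 dBV.
Stage 3: below threshold (-5.725 ≤ -1); passes unchanged; output -5.725 dBV.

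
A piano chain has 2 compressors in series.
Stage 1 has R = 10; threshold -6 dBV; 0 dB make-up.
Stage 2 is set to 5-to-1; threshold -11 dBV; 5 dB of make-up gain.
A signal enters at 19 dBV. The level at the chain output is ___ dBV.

Stage 1: overshoot 25 dB → 25/10 = 2.5 dB → -3.5 dBV.
Stage 2: 7.5 dB above -11 dBV, reduced 5:1 to 1.5 dB above → -9.5 dBV; +5 dB make-up → -4.5 dBV.

-4.5 dBV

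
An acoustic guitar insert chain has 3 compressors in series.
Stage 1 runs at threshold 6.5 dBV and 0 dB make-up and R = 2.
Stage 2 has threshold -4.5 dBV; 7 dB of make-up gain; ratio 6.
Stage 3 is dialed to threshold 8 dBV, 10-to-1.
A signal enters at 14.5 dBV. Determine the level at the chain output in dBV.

5 dBV

Stage 1: overshoot 8 dB → 8/2 = 4 dB → 10.5 dBV.
Stage 2: overshoot 15 dB → 15/6 = 2.5 dB → -2 dBV; +7 dB make-up → 5 dBV.
Stage 3: 5 dBV is at or below the 8 dBV threshold — no compression; output 5 dBV.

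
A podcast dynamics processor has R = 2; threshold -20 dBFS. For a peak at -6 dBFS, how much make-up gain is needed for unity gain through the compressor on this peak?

Without make-up, output = threshold + overshoot/2 = -20 + 7 = -13 dBFS.
Gap to target: 7 dB.

7 dB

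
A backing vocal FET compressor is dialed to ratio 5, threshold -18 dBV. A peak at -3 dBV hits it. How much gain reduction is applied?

The signal is 15 dB above threshold.
After 5:1 compression the overshoot becomes 15/5 = 3 dB.
So the signal is attenuated by 15 − 3 = 12 dB.

12 dB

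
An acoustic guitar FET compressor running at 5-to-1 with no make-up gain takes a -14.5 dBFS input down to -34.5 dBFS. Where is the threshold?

-39.5 dBFS

Input is 25 dB above T (since output overshoot × R = input overshoot: (-34.5 − T)·5 = -14.5 − T gives T = -39.5 dBFS).
Check: -39.5 + (-14.5 − (-39.5))/5 = -39.5 + 5 = -34.5 dBFS. ✓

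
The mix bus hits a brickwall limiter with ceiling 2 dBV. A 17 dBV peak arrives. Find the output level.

A brickwall limiter is an ∞:1 compressor: any input above the ceiling is clamped to 2 dBV.

2 dBV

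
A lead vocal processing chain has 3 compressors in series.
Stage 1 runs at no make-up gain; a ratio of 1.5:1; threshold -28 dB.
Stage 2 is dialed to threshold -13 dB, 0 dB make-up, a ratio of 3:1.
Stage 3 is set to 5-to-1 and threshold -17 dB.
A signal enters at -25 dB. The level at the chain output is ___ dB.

-26 dB

Stage 1: -25 dB is 3 dB over -28 dB; at 1.5:1 that becomes 2 dB over, giving -26 dB.
Stage 2: -26 dB ≤ -13 dB, so stage 2 doesn't engage; output -26 dB.
Stage 3: -26 dB ≤ -17 dB, so stage 3 doesn't engage; output -26 dB.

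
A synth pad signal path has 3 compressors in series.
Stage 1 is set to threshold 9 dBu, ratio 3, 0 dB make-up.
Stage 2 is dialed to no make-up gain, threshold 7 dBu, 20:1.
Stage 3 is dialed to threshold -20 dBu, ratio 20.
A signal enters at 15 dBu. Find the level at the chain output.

-18.64 dBu

Stage 1: 6 dB above 9 dBu, reduced 3:1 to 2 dB above → 11 dBu.
Stage 2: overshoot 4 dB → 4/20 = 0.2 dB → 7.2 dBu.
Stage 3: 27.2 dB above -20 dBu, reduced 20:1 to 1.36 dB above → -18.64 dBu.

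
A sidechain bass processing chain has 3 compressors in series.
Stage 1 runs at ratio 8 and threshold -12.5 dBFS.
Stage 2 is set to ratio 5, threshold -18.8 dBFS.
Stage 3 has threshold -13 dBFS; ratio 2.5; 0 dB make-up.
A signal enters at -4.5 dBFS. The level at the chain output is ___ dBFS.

Stage 1: 8 dB above -12.5 dBFS, reduced 8:1 to 1 dB above → -11.5 dBFS.
Stage 2: overshoot 7.3 dB → 7.3/5 = 1.46 dB → -17.34 dBFS.
Stage 3: -17.34 dBFS ≤ -13 dBFS, so stage 3 doesn't engage; output -17.34 dBFS.

-17.34 dBFS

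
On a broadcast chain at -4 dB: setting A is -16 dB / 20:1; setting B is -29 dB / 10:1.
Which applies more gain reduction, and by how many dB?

A: overshoot 12 dB → output overshoot 0.6 dB → GR 11.4 dB.
B: overshoot 25 dB → output overshoot 2.5 dB → GR 22.5 dB.
B applies 11.1 dB more gain reduction.

B, by 11.1 dB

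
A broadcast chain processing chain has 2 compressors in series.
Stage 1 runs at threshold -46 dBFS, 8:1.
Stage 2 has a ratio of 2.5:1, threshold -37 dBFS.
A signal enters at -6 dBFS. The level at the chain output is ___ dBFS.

-41 dBFS

Stage 1: 40 dB above -46 dBFS, reduced 8:1 to 5 dB above → -41 dBFS.
Stage 2: -41 dBFS is at or below the -37 dBFS threshold — no compression; output -41 dBFS.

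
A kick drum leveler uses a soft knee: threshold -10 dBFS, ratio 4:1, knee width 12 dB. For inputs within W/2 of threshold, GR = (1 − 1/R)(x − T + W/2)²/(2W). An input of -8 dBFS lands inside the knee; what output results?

-10 dBFS

x − T + W/2 = -8 − (-10) + 6 = 8.
GR = (1 − 1/4) × 8² / 24 = 0.75 × 64 / 24 = 2 dB.
Output = -8 − 2 = -10 dBFS.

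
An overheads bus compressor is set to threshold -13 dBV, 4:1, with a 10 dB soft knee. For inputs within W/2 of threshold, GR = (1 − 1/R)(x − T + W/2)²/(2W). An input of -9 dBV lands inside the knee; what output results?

-12.0375 dBV

x − T + W/2 = -9 − (-13) + 5 = 9.
GR = (1 − 1/4) × 9² / 20 = 0.75 × 81 / 20 = 3.0375 dB.
Output = -9 − 3.0375 = -12.0375 dBV.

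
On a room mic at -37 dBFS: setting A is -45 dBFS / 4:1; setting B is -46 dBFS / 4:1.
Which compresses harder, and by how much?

A: GR = 8 − 8/4 = 6 dB.
B: GR = 9 − 9/4 = 6.75 dB.
B reduces 0.75 dB more.

B, by 0.75 dB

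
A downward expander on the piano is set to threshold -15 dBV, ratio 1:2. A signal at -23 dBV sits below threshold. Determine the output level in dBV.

The input is 8 dB below the -15 dBV threshold.
A 1:2 expander multiplies undershoot by 2: 8 × 2 = 16 dB below threshold.
Output = -15 − 16 = -31 dBV.

-31 dBV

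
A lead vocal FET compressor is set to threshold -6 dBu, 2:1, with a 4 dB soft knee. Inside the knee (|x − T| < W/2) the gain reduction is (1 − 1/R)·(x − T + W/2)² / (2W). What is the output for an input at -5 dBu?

-5.5625 dBu

x − T + W/2 = -5 − (-6) + 2 = 3.
GR = (1 − 1/2) × 3² / 8 = 0.5 × 9 / 8 = 0.5625 dB.
Output = -5 − 0.5625 = -5.5625 dBu.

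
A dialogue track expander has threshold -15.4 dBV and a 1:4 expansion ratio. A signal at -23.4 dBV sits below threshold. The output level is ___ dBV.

Below threshold, a 1:4 expander applies gain = (4−1)×(T − x) of attenuation.
(4−1) × 8 = 24 dB, so output = -23.4 − 24 = -47.4 dBV.

-47.4 dBV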